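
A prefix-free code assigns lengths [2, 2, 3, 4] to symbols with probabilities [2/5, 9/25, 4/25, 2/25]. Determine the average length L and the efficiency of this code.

Average length L = Σ p_i × l_i = 2.3200 bits
Entropy H = 1.7739 bits
Efficiency η = H/L × 100% = 76.46%


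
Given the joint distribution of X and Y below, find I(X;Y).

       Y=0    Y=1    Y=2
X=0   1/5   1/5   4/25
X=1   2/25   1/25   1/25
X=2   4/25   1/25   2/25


H(X) = 1.4057, H(Y) = 1.5496, H(X,Y) = 2.9151
I(X;Y) = H(X) + H(Y) - H(X,Y) = 0.0402 bits


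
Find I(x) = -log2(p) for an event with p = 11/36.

Information content I(x) = -log₂(p(x))
I = -log₂(11/36) = -log₂(0.3056)
I = 1.7105 bits


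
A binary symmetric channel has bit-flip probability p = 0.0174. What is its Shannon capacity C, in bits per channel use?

For BSC with error probability p:
C = 1 - H(p) where H(p) is binary entropy
H(0.0174) = -0.0174 × log₂(0.0174) - 0.9826 × log₂(0.9826)
H(p) = 0.1266
C = 1 - 0.1266 = 0.8734 bits/use


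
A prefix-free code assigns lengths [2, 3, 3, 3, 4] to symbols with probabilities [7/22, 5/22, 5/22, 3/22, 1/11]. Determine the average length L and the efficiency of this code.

Average length L = Σ p_i × l_i = 2.7727 bits
Entropy H = 2.2037 bits
Efficiency η = H/L × 100% = 79.48%


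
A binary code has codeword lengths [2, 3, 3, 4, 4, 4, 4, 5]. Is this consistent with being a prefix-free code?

Kraft inequality: Σ 2^(-l_i) ≤ 1 for prefix-free code
Calculating: 2^(-2) + 2^(-3) + 2^(-3) + 2^(-4) + 2^(-4) + 2^(-4) + 2^(-4) + 2^(-5)
= 0.25 + 0.125 + 0.125 + 0.0625 + 0.0625 + 0.0625 + 0.0625 + 0.03125
= 0.7812
Since 0.7812 ≤ 1, prefix-free code exists


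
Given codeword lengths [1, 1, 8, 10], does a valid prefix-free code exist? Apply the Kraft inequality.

Kraft inequality: Σ 2^(-l_i) ≤ 1 for prefix-free code
Calculating: 2^(-1) + 2^(-1) + 2^(-8) + 2^(-10)
= 0.5 + 0.5 + 0.00390625 + 0.0009765625
= 1.0049
Since 1.0049 > 1, prefix-free code does not exist


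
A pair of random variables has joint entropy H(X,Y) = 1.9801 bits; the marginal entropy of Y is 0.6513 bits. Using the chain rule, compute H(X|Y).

Chain rule: H(X,Y) = H(X|Y) + H(Y)
H(X|Y) = H(X,Y) - H(Y) = 1.9801 - 0.6513 = 1.3288 bits


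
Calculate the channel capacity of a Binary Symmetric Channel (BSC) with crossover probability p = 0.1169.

For BSC with error probability p:
C = 1 - H(p) where H(p) is binary entropy
H(0.1169) = -0.1169 × log₂(0.1169) - 0.8831 × log₂(0.8831)
H(p) = 0.5204
C = 1 - 0.5204 = 0.4796 bits/use


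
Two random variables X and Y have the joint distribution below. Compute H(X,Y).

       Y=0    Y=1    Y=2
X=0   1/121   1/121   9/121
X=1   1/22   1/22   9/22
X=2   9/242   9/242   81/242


H(X,Y) = -Σ p(x,y) log₂ p(x,y)
  p(0,0)=1/121: -0.0083 × log₂(0.0083) = 0.0572
  p(0,1)=1/121: -0.0083 × log₂(0.0083) = 0.0572
  p(0,2)=9/121: -0.0744 × log₂(0.0744) = 0.2788
  p(1,0)=1/22: -0.0455 × log₂(0.0455) = 0.2027
  p(1,1)=1/22: -0.0455 × log₂(0.0455) = 0.2027
  p(1,2)=9/22: -0.4091 × log₂(0.4091) = 0.5275
  p(2,0)=9/242: -0.0372 × log₂(0.0372) = 0.1766
  p(2,1)=9/242: -0.0372 × log₂(0.0372) = 0.1766
  p(2,2)=81/242: -0.3347 × log₂(0.3347) = 0.5285
H(X,Y) = 2.2079 bits


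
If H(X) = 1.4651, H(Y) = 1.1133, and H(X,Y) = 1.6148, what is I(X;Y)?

I(X;Y) = H(X) + H(Y) - H(X,Y)
I(X;Y) = 1.4651 + 1.1133 - 1.6148 = 0.9636 bits


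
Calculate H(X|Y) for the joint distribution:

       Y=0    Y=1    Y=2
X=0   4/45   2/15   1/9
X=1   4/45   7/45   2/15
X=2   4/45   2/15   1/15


H(X|Y) = Σ_y p(y) H(X|Y=y)
  p(Y=0) = 4/15, H(X|Y=0) = 1.5850
  p(Y=1) = 19/45, H(X|Y=1) = 1.5810
  p(Y=2) = 14/45, H(X|Y=2) = 1.5306
H(X|Y) = 0.2667×1.5850 + 0.4222×1.5810 + 0.3111×1.5306 = 1.5664 bits


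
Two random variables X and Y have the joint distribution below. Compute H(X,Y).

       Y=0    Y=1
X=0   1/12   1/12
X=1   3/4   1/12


H(X,Y) = -Σ p(x,y) log₂ p(x,y)
  p(0,0)=1/12: -0.0833 × log₂(0.0833) = 0.2987
  p(0,1)=1/12: -0.0833 × log₂(0.0833) = 0.2987
  p(1,0)=3/4: -0.7500 × log₂(0.7500) = 0.3113
  p(1,1)=1/12: -0.0833 × log₂(0.0833) = 0.2987
H(X,Y) = 1.2075 bits


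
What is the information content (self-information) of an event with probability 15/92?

Information content I(x) = -log₂(p(x))
I = -log₂(15/92) = -log₂(0.1630)
I = 2.6167 bits


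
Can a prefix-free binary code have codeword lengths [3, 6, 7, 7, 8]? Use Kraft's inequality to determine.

Kraft inequality: Σ 2^(-l_i) ≤ 1 for prefix-free code
Calculating: 2^(-3) + 2^(-6) + 2^(-7) + 2^(-7) + 2^(-8)
= 0.125 + 0.015625 + 0.0078125 + 0.0078125 + 0.00390625
= 0.1602
Since 0.1602 ≤ 1, prefix-free code exists


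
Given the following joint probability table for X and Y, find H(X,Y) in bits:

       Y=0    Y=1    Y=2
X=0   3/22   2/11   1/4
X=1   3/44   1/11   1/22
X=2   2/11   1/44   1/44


H(X,Y) = -Σ p(x,y) log₂ p(x,y)
  p(0,0)=3/22: -0.1364 × log₂(0.1364) = 0.3920
  p(0,1)=2/11: -0.1818 × log₂(0.1818) = 0.4472
  p(0,2)=1/4: -0.2500 × log₂(0.2500) = 0.5000
  p(1,0)=3/44: -0.0682 × log₂(0.0682) = 0.2642
  p(1,1)=1/11: -0.0909 × log₂(0.0909) = 0.3145
  p(1,2)=1/22: -0.0455 × log₂(0.0455) = 0.2027
  p(2,0)=2/11: -0.1818 × log₂(0.1818) = 0.4472
  p(2,1)=1/44: -0.0227 × log₂(0.0227) = 0.1241
  p(2,2)=1/44: -0.0227 × log₂(0.0227) = 0.1241
H(X,Y) = 2.8158 bits


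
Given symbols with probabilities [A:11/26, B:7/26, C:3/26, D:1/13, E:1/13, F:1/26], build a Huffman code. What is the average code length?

Huffman tree construction:
Combine smallest probabilities repeatedly
Resulting codes:
  A: 0 (length 1)
  B: 10 (length 2)
  C: 1111 (length 4)
  D: 1101 (length 4)
  E: 1110 (length 4)
  F: 1100 (length 4)
Average length = Σ p(s) × length(s) = 2.1923 bits


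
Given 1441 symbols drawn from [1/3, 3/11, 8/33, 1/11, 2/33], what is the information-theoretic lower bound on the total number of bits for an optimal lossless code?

Entropy H = 2.0948 bits/symbol
Minimum bits = H × n = 2.0948 × 1441
= 3018.55 bits


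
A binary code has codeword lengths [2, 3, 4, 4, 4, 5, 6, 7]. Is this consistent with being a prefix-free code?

Kraft inequality: Σ 2^(-l_i) ≤ 1 for prefix-free code
Calculating: 2^(-2) + 2^(-3) + 2^(-4) + 2^(-4) + 2^(-4) + 2^(-5) + 2^(-6) + 2^(-7)
= 0.25 + 0.125 + 0.0625 + 0.0625 + 0.0625 + 0.03125 + 0.015625 + 0.0078125
= 0.6172
Since 0.6172 ≤ 1, prefix-free code exists


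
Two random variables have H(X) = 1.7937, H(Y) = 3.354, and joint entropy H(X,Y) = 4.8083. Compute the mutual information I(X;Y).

I(X;Y) = H(X) + H(Y) - H(X,Y)
I(X;Y) = 1.7937 + 3.354 - 4.8083 = 0.3394 bits


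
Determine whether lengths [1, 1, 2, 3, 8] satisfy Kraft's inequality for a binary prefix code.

Kraft inequality: Σ 2^(-l_i) ≤ 1 for prefix-free code
Calculating: 2^(-1) + 2^(-1) + 2^(-2) + 2^(-3) + 2^(-8)
= 0.5 + 0.5 + 0.25 + 0.125 + 0.00390625
= 1.3789
Since 1.3789 > 1, prefix-free code does not exist


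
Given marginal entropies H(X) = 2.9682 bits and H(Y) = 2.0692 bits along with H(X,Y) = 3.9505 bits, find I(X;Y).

I(X;Y) = H(X) + H(Y) - H(X,Y)
I(X;Y) = 2.9682 + 2.0692 - 3.9505 = 1.0869 bits


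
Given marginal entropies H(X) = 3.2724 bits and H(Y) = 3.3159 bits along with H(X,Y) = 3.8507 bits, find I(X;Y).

I(X;Y) = H(X) + H(Y) - H(X,Y)
I(X;Y) = 3.2724 + 3.3159 - 3.8507 = 2.7376 bits


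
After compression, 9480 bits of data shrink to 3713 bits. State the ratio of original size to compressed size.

Compression ratio = Original / Compressed
= 9480 / 3713 = 2.55:1


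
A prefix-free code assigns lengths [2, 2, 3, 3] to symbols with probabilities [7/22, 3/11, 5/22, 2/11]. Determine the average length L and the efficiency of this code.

Average length L = Σ p_i × l_i = 2.4091 bits
Entropy H = 1.9698 bits
Efficiency η = H/L × 100% = 81.77%


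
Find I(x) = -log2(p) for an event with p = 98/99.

Information content I(x) = -log₂(p(x))
I = -log₂(98/99) = -log₂(0.9899)
I = 0.0146 bits


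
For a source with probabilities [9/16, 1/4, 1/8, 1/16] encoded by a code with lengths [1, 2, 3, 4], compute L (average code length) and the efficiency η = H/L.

Average length L = Σ p_i × l_i = 1.6875 bits
Entropy H = 1.5919 bits
Efficiency η = H/L × 100% = 94.34%


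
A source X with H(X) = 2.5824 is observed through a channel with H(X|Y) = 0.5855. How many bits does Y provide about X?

I(X;Y) = H(X) - H(X|Y)
I(X;Y) = 2.5824 - 0.5855 = 1.9969 bits


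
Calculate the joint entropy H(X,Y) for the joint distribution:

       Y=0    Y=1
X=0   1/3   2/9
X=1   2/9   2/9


H(X,Y) = -Σ p(x,y) log₂ p(x,y)
  p(0,0)=1/3: -0.3333 × log₂(0.3333) = 0.5283
  p(0,1)=2/9: -0.2222 × log₂(0.2222) = 0.4822
  p(1,0)=2/9: -0.2222 × log₂(0.2222) = 0.4822
  p(1,1)=2/9: -0.2222 × log₂(0.2222) = 0.4822
H(X,Y) = 1.9749 bits


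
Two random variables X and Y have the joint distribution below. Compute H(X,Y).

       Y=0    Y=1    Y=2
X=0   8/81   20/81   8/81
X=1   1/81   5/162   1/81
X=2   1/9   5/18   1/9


H(X,Y) = -Σ p(x,y) log₂ p(x,y)
  p(0,0)=8/81: -0.0988 × log₂(0.0988) = 0.3299
  p(0,1)=20/81: -0.2469 × log₂(0.2469) = 0.4983
  p(0,2)=8/81: -0.0988 × log₂(0.0988) = 0.3299
  p(1,0)=1/81: -0.0123 × log₂(0.0123) = 0.0783
  p(1,1)=5/162: -0.0309 × log₂(0.0309) = 0.1549
  p(1,2)=1/81: -0.0123 × log₂(0.0123) = 0.0783
  p(2,0)=1/9: -0.1111 × log₂(0.1111) = 0.3522
  p(2,1)=5/18: -0.2778 × log₂(0.2778) = 0.5133
  p(2,2)=1/9: -0.1111 × log₂(0.1111) = 0.3522
H(X,Y) = 2.6871 bits


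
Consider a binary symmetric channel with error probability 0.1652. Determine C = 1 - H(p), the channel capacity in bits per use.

For BSC with error probability p:
C = 1 - H(p) where H(p) is binary entropy
H(0.1652) = -0.1652 × log₂(0.1652) - 0.8348 × log₂(0.8348)
H(p) = 0.6466
C = 1 - 0.6466 = 0.3534 bits/use


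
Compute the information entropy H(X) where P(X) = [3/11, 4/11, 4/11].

H(X) = -Σ p(x) log₂ p(x)
  -3/11 × log₂(3/11) = 0.5112
  -4/11 × log₂(4/11) = 0.5307
  -4/11 × log₂(4/11) = 0.5307
H(X) = 1.5726 bits


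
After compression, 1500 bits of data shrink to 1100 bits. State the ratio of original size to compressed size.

Compression ratio = Original / Compressed
= 1500 / 1100 = 1.36:1


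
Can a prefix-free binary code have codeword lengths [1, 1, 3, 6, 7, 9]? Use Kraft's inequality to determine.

Kraft inequality: Σ 2^(-l_i) ≤ 1 for prefix-free code
Calculating: 2^(-1) + 2^(-1) + 2^(-3) + 2^(-6) + 2^(-7) + 2^(-9)
= 0.5 + 0.5 + 0.125 + 0.015625 + 0.0078125 + 0.001953125
= 1.1504
Since 1.1504 > 1, prefix-free code does not exist


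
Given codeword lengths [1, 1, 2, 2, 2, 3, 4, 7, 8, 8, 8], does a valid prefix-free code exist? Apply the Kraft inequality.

Kraft inequality: Σ 2^(-l_i) ≤ 1 for prefix-free code
Calculating: 2^(-1) + 2^(-1) + 2^(-2) + 2^(-2) + 2^(-2) + 2^(-3) + 2^(-4) + 2^(-7) + 2^(-8) + 2^(-8) + 2^(-8)
= 0.5 + 0.5 + 0.25 + 0.25 + 0.25 + 0.125 + 0.0625 + 0.0078125 + 0.00390625 + 0.00390625 + 0.00390625
= 1.9570
Since 1.9570 > 1, prefix-free code does not exist


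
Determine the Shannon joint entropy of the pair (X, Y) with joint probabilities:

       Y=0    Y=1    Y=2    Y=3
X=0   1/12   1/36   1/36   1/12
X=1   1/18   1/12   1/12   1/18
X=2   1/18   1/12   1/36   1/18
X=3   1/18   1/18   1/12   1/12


H(X,Y) = -Σ p(x,y) log₂ p(x,y)
  p(0,0)=1/12: -0.0833 × log₂(0.0833) = 0.2987
  p(0,1)=1/36: -0.0278 × log₂(0.0278) = 0.1436
  p(0,2)=1/36: -0.0278 × log₂(0.0278) = 0.1436
  p(0,3)=1/12: -0.0833 × log₂(0.0833) = 0.2987
  p(1,0)=1/18: -0.0556 × log₂(0.0556) = 0.2317
  p(1,1)=1/12: -0.0833 × log₂(0.0833) = 0.2987
  p(1,2)=1/12: -0.0833 × log₂(0.0833) = 0.2987
  p(1,3)=1/18: -0.0556 × log₂(0.0556) = 0.2317
  p(2,0)=1/18: -0.0556 × log₂(0.0556) = 0.2317
  p(2,1)=1/12: -0.0833 × log₂(0.0833) = 0.2987
  p(2,2)=1/36: -0.0278 × log₂(0.0278) = 0.1436
  p(2,3)=1/18: -0.0556 × log₂(0.0556) = 0.2317
  p(3,0)=1/18: -0.0556 × log₂(0.0556) = 0.2317
  p(3,1)=1/18: -0.0556 × log₂(0.0556) = 0.2317
  p(3,2)=1/12: -0.0833 × log₂(0.0833) = 0.2987
  p(3,3)=1/12: -0.0833 × log₂(0.0833) = 0.2987
H(X,Y) = 3.9120 bits


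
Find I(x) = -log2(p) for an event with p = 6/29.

Information content I(x) = -log₂(p(x))
I = -log₂(6/29) = -log₂(0.2069)
I = 2.2730 bits


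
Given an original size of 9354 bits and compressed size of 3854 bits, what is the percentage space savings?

Space savings = (1 - Compressed/Original) × 100%
= (1 - 3854/9354) × 100%
= 58.80%


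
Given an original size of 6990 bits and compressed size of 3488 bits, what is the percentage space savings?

Space savings = (1 - Compressed/Original) × 100%
= (1 - 3488/6990) × 100%
= 50.10%


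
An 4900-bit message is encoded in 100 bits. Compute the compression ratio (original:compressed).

Compression ratio = Original / Compressed
= 4900 / 100 = 49.00:1


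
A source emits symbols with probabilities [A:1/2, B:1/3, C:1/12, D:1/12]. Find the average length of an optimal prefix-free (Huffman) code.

Huffman tree construction:
Combine smallest probabilities repeatedly
Resulting codes:
  A: 0 (length 1)
  B: 11 (length 2)
  C: 100 (length 3)
  D: 101 (length 3)
Average length = Σ p(s) × length(s) = 1.6667 bits


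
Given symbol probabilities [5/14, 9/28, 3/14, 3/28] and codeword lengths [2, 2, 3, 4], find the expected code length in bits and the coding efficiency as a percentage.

Average length L = Σ p_i × l_i = 2.4286 bits
Entropy H = 1.8783 bits
Efficiency η = H/L × 100% = 77.34%


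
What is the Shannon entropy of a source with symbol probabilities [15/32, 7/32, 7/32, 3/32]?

H(X) = -Σ p(x) log₂ p(x)
  -15/32 × log₂(15/32) = 0.5124
  -7/32 × log₂(7/32) = 0.4796
  -7/32 × log₂(7/32) = 0.4796
  -3/32 × log₂(3/32) = 0.3202
H(X) = 1.7918 bits


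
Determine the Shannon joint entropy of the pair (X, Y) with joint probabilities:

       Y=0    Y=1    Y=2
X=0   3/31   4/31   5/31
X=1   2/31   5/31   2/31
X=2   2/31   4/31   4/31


H(X,Y) = -Σ p(x,y) log₂ p(x,y)
  p(0,0)=3/31: -0.0968 × log₂(0.0968) = 0.3261
  p(0,1)=4/31: -0.1290 × log₂(0.1290) = 0.3812
  p(0,2)=5/31: -0.1613 × log₂(0.1613) = 0.4246
  p(1,0)=2/31: -0.0645 × log₂(0.0645) = 0.2551
  p(1,1)=5/31: -0.1613 × log₂(0.1613) = 0.4246
  p(1,2)=2/31: -0.0645 × log₂(0.0645) = 0.2551
  p(2,0)=2/31: -0.0645 × log₂(0.0645) = 0.2551
  p(2,1)=4/31: -0.1290 × log₂(0.1290) = 0.3812
  p(2,2)=4/31: -0.1290 × log₂(0.1290) = 0.3812
H(X,Y) = 3.0841 bits


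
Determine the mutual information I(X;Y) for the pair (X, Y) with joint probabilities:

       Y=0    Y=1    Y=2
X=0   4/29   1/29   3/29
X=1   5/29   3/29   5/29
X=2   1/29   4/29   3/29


H(X) = 1.5440, H(Y) = 1.5727, H(X,Y) = 3.0137
I(X;Y) = H(X) + H(Y) - H(X,Y) = 0.1030 bits


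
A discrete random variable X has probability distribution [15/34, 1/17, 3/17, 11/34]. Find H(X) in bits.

H(X) = -Σ p(x) log₂ p(x)
  -15/34 × log₂(15/34) = 0.5208
  -1/17 × log₂(1/17) = 0.2404
  -3/17 × log₂(3/17) = 0.4416
  -11/34 × log₂(11/34) = 0.5267
H(X) = 1.7296 bits


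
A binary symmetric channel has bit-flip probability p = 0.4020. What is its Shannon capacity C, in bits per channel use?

For BSC with error probability p:
C = 1 - H(p) where H(p) is binary entropy
H(0.4020) = -0.4020 × log₂(0.4020) - 0.5980 × log₂(0.5980)
H(p) = 0.9721
C = 1 - 0.9721 = 0.0279 bits/use


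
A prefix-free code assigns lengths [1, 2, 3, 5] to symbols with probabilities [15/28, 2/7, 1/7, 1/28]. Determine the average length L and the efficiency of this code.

Average length L = Σ p_i × l_i = 1.7143 bits
Entropy H = 1.5715 bits
Efficiency η = H/L × 100% = 91.67%


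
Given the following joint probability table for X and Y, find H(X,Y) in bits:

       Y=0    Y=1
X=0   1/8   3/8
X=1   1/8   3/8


H(X,Y) = -Σ p(x,y) log₂ p(x,y)
  p(0,0)=1/8: -0.1250 × log₂(0.1250) = 0.3750
  p(0,1)=3/8: -0.3750 × log₂(0.3750) = 0.5306
  p(1,0)=1/8: -0.1250 × log₂(0.1250) = 0.3750
  p(1,1)=3/8: -0.3750 × log₂(0.3750) = 0.5306
H(X,Y) = 1.8113 bits


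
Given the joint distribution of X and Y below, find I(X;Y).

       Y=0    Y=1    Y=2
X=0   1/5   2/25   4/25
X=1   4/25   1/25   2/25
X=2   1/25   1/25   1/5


H(X) = 1.5496, H(Y) = 1.4729, H(X,Y) = 2.9151
I(X;Y) = H(X) + H(Y) - H(X,Y) = 0.1074 bits


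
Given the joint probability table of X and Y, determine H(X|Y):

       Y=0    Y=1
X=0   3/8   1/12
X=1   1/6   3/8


H(X|Y) = Σ_y p(y) H(X|Y=y)
  p(Y=0) = 13/24, H(X|Y=0) = 0.8905
  p(Y=1) = 11/24, H(X|Y=1) = 0.6840
H(X|Y) = 0.5417×0.8905 + 0.4583×0.6840 = 0.7959 bits


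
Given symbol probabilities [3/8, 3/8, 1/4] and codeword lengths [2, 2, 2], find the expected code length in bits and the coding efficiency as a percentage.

Average length L = Σ p_i × l_i = 2.0000 bits
Entropy H = 1.5613 bits
Efficiency η = H/L × 100% = 78.06%


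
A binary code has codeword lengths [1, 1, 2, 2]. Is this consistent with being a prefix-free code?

Kraft inequality: Σ 2^(-l_i) ≤ 1 for prefix-free code
Calculating: 2^(-1) + 2^(-1) + 2^(-2) + 2^(-2)
= 0.5 + 0.5 + 0.25 + 0.25
= 1.5000
Since 1.5000 > 1, prefix-free code does not exist


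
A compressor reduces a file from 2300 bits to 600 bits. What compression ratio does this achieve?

Compression ratio = Original / Compressed
= 2300 / 600 = 3.83:1


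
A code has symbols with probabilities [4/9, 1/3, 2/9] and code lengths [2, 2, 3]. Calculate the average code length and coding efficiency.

Average length L = Σ p_i × l_i = 2.2222 bits
Entropy H = 1.5305 bits
Efficiency η = H/L × 100% = 68.87%


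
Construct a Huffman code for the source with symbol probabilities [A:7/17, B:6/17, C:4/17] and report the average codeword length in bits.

Huffman tree construction:
Combine smallest probabilities repeatedly
Resulting codes:
  A: 0 (length 1)
  B: 11 (length 2)
  C: 10 (length 2)
Average length = Σ p(s) × length(s) = 1.5882 bits


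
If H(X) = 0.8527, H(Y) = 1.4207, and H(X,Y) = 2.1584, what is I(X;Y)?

I(X;Y) = H(X) + H(Y) - H(X,Y)
I(X;Y) = 0.8527 + 1.4207 - 2.1584 = 0.115 bits


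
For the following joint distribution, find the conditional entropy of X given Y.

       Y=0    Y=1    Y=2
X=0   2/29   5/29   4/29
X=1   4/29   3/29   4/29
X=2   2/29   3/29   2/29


H(X|Y) = Σ_y p(y) H(X|Y=y)
  p(Y=0) = 8/29, H(X|Y=0) = 1.5000
  p(Y=1) = 11/29, H(X|Y=1) = 1.5395
  p(Y=2) = 10/29, H(X|Y=2) = 1.5219
H(X|Y) = 0.2759×1.5000 + 0.3793×1.5395 + 0.3448×1.5219 = 1.5225 bits


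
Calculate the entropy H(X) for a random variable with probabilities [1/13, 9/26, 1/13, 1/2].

H(X) = -Σ p(x) log₂ p(x)
  -1/13 × log₂(1/13) = 0.2846
  -9/26 × log₂(9/26) = 0.5298
  -1/13 × log₂(1/13) = 0.2846
  -1/2 × log₂(1/2) = 0.5000
H(X) = 1.5991 bits


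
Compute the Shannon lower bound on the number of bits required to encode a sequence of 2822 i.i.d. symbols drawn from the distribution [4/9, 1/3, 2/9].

Entropy H = 1.5305 bits/symbol
Minimum bits = H × n = 1.5305 × 2822
= 4319.05 bits


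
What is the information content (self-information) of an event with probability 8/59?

Information content I(x) = -log₂(p(x))
I = -log₂(8/59) = -log₂(0.1356)
I = 2.8826 bits


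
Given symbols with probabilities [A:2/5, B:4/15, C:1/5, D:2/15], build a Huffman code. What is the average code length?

Huffman tree construction:
Combine smallest probabilities repeatedly
Resulting codes:
  A: 0 (length 1)
  B: 10 (length 2)
  C: 111 (length 3)
  D: 110 (length 3)
Average length = Σ p(s) × length(s) = 1.9333 bits


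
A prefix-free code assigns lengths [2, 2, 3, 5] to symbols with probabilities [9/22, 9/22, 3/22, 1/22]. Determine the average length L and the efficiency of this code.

Average length L = Σ p_i × l_i = 2.2727 bits
Entropy H = 1.6497 bits
Efficiency η = H/L × 100% = 72.59%


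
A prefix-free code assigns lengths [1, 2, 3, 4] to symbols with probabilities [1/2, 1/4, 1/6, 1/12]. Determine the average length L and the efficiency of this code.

Average length L = Σ p_i × l_i = 1.8333 bits
Entropy H = 1.7296 bits
Efficiency η = H/L × 100% = 94.34%


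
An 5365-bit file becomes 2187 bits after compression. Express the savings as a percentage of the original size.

Space savings = (1 - Compressed/Original) × 100%
= (1 - 2187/5365) × 100%
= 59.24%


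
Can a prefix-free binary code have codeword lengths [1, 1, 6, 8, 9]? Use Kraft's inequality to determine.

Kraft inequality: Σ 2^(-l_i) ≤ 1 for prefix-free code
Calculating: 2^(-1) + 2^(-1) + 2^(-6) + 2^(-8) + 2^(-9)
= 0.5 + 0.5 + 0.015625 + 0.00390625 + 0.001953125
= 1.0215
Since 1.0215 > 1, prefix-free code does not exist


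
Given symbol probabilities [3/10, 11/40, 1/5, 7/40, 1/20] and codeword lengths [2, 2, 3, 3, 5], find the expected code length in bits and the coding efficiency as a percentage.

Average length L = Σ p_i × l_i = 2.5250 bits
Entropy H = 2.1538 bits
Efficiency η = H/L × 100% = 85.30%


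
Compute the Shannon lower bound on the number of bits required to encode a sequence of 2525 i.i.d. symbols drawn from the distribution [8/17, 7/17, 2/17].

Entropy H = 1.4021 bits/symbol
Minimum bits = H × n = 1.4021 × 2525
= 3540.26 bits


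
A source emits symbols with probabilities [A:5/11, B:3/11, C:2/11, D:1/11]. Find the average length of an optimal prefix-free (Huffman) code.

Huffman tree construction:
Combine smallest probabilities repeatedly
Resulting codes:
  A: 0 (length 1)
  B: 10 (length 2)
  C: 111 (length 3)
  D: 110 (length 3)
Average length = Σ p(s) × length(s) = 1.8182 bits


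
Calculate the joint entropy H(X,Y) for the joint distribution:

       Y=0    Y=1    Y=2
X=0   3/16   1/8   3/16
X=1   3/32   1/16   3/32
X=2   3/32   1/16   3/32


H(X,Y) = -Σ p(x,y) log₂ p(x,y)
  p(0,0)=3/16: -0.1875 × log₂(0.1875) = 0.4528
  p(0,1)=1/8: -0.1250 × log₂(0.1250) = 0.3750
  p(0,2)=3/16: -0.1875 × log₂(0.1875) = 0.4528
  p(1,0)=3/32: -0.0938 × log₂(0.0938) = 0.3202
  p(1,1)=1/16: -0.0625 × log₂(0.0625) = 0.2500
  p(1,2)=3/32: -0.0938 × log₂(0.0938) = 0.3202
  p(2,0)=3/32: -0.0938 × log₂(0.0938) = 0.3202
  p(2,1)=1/16: -0.0625 × log₂(0.0625) = 0.2500
  p(2,2)=3/32: -0.0938 × log₂(0.0938) = 0.3202
H(X,Y) = 3.0613 bits


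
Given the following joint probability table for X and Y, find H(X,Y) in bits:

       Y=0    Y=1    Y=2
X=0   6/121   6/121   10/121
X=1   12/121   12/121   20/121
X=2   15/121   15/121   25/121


H(X,Y) = -Σ p(x,y) log₂ p(x,y)
  p(0,0)=6/121: -0.0496 × log₂(0.0496) = 0.2149
  p(0,1)=6/121: -0.0496 × log₂(0.0496) = 0.2149
  p(0,2)=10/121: -0.0826 × log₂(0.0826) = 0.2973
  p(1,0)=12/121: -0.0992 × log₂(0.0992) = 0.3306
  p(1,1)=12/121: -0.0992 × log₂(0.0992) = 0.3306
  p(1,2)=20/121: -0.1653 × log₂(0.1653) = 0.4292
  p(2,0)=15/121: -0.1240 × log₂(0.1240) = 0.3734
  p(2,1)=15/121: -0.1240 × log₂(0.1240) = 0.3734
  p(2,2)=25/121: -0.2066 × log₂(0.2066) = 0.4700
H(X,Y) = 3.0344 bits


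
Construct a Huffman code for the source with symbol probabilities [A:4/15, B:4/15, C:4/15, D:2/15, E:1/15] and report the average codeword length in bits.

Huffman tree construction:
Combine smallest probabilities repeatedly
Resulting codes:
  A: 01 (length 2)
  B: 10 (length 2)
  C: 11 (length 2)
  D: 001 (length 3)
  E: 000 (length 3)
Average length = Σ p(s) × length(s) = 2.2000 bits


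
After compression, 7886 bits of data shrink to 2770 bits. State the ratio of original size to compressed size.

Compression ratio = Original / Compressed
= 7886 / 2770 = 2.85:1


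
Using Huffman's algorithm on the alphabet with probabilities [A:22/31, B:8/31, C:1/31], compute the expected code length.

Huffman tree construction:
Combine smallest probabilities repeatedly
Resulting codes:
  A: 1 (length 1)
  B: 01 (length 2)
  C: 00 (length 2)
Average length = Σ p(s) × length(s) = 1.2903 bits


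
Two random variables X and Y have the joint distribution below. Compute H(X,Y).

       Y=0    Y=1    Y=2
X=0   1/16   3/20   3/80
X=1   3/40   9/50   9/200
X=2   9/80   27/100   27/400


H(X,Y) = -Σ p(x,y) log₂ p(x,y)
  p(0,0)=1/16: -0.0625 × log₂(0.0625) = 0.2500
  p(0,1)=3/20: -0.1500 × log₂(0.1500) = 0.4105
  p(0,2)=3/80: -0.0375 × log₂(0.0375) = 0.1776
  p(1,0)=3/40: -0.0750 × log₂(0.0750) = 0.2803
  p(1,1)=9/50: -0.1800 × log₂(0.1800) = 0.4453
  p(1,2)=9/200: -0.0450 × log₂(0.0450) = 0.2013
  p(2,0)=9/80: -0.1125 × log₂(0.1125) = 0.3546
  p(2,1)=27/100: -0.2700 × log₂(0.2700) = 0.5100
  p(2,2)=27/400: -0.0675 × log₂(0.0675) = 0.2625
H(X,Y) = 2.8922 bits


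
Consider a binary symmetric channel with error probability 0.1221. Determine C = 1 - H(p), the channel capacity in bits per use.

For BSC with error probability p:
C = 1 - H(p) where H(p) is binary entropy
H(0.1221) = -0.1221 × log₂(0.1221) - 0.8779 × log₂(0.8779)
H(p) = 0.5354
C = 1 - 0.5354 = 0.4646 bits/use


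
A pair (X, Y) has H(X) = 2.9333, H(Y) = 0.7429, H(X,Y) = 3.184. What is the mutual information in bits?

I(X;Y) = H(X) + H(Y) - H(X,Y)
I(X;Y) = 2.9333 + 0.7429 - 3.184 = 0.4922 bits


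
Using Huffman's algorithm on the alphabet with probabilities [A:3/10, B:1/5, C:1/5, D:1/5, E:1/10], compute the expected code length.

Huffman tree construction:
Combine smallest probabilities repeatedly
Resulting codes:
  A: 10 (length 2)
  B: 111 (length 3)
  C: 00 (length 2)
  D: 01 (length 2)
  E: 110 (length 3)
Average length = Σ p(s) × length(s) = 2.3000 bits


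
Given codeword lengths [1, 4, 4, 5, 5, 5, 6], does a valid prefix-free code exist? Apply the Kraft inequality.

Kraft inequality: Σ 2^(-l_i) ≤ 1 for prefix-free code
Calculating: 2^(-1) + 2^(-4) + 2^(-4) + 2^(-5) + 2^(-5) + 2^(-5) + 2^(-6)
= 0.5 + 0.0625 + 0.0625 + 0.03125 + 0.03125 + 0.03125 + 0.015625
= 0.7344
Since 0.7344 ≤ 1, prefix-free code exists


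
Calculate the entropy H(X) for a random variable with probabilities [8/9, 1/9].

H(X) = -Σ p(x) log₂ p(x)
  -8/9 × log₂(8/9) = 0.1510
  -1/9 × log₂(1/9) = 0.3522
H(X) = 0.5033 bits


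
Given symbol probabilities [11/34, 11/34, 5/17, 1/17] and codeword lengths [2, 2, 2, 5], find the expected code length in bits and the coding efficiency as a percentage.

Average length L = Σ p_i × l_i = 2.1765 bits
Entropy H = 1.8131 bits
Efficiency η = H/L × 100% = 83.31%


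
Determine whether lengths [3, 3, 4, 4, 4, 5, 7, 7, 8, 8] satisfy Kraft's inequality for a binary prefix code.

Kraft inequality: Σ 2^(-l_i) ≤ 1 for prefix-free code
Calculating: 2^(-3) + 2^(-3) + 2^(-4) + 2^(-4) + 2^(-4) + 2^(-5) + 2^(-7) + 2^(-7) + 2^(-8) + 2^(-8)
= 0.125 + 0.125 + 0.0625 + 0.0625 + 0.0625 + 0.03125 + 0.0078125 + 0.0078125 + 0.00390625 + 0.00390625
= 0.4922
Since 0.4922 ≤ 1, prefix-free code exists


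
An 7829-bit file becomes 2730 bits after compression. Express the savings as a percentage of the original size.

Space savings = (1 - Compressed/Original) × 100%
= (1 - 2730/7829) × 100%
= 65.13%


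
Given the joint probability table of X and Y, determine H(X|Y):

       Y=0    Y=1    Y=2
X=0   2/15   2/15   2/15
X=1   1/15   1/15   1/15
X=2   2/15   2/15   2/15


H(X|Y) = Σ_y p(y) H(X|Y=y)
  p(Y=0) = 1/3, H(X|Y=0) = 1.5219
  p(Y=1) = 1/3, H(X|Y=1) = 1.5219
  p(Y=2) = 1/3, H(X|Y=2) = 1.5219
H(X|Y) = 0.3333×1.5219 + 0.3333×1.5219 + 0.3333×1.5219 = 1.5219 bits


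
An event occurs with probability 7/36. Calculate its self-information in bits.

Information content I(x) = -log₂(p(x))
I = -log₂(7/36) = -log₂(0.1944)
I = 2.3626 bits


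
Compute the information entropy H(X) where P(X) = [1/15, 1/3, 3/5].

H(X) = -Σ p(x) log₂ p(x)
  -1/15 × log₂(1/15) = 0.2605
  -1/3 × log₂(1/3) = 0.5283
  -3/5 × log₂(3/5) = 0.4422
H(X) = 1.2310 bits


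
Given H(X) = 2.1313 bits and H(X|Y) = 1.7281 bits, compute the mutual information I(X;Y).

I(X;Y) = H(X) - H(X|Y)
I(X;Y) = 2.1313 - 1.7281 = 0.4032 bits


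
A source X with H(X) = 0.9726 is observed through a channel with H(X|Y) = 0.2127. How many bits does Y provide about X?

I(X;Y) = H(X) - H(X|Y)
I(X;Y) = 0.9726 - 0.2127 = 0.7599 bits


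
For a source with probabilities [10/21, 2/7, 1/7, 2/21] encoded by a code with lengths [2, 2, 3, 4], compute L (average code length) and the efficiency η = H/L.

Average length L = Σ p_i × l_i = 2.3333 bits
Entropy H = 1.7502 bits
Efficiency η = H/L × 100% = 75.01%


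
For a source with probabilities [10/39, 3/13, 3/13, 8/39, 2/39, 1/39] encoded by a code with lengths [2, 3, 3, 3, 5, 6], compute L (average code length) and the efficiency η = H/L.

Average length L = Σ p_i × l_i = 2.9231 bits
Entropy H = 2.3039 bits
Efficiency η = H/L × 100% = 78.82%


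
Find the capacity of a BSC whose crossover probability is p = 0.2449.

For BSC with error probability p:
C = 1 - H(p) where H(p) is binary entropy
H(0.2449) = -0.2449 × log₂(0.2449) - 0.7551 × log₂(0.7551)
H(p) = 0.8031
C = 1 - 0.8031 = 0.1969 bits/use


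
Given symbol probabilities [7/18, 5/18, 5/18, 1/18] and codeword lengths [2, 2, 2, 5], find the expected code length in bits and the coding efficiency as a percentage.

Average length L = Σ p_i × l_i = 2.1667 bits
Entropy H = 1.7882 bits
Efficiency η = H/L × 100% = 82.53%


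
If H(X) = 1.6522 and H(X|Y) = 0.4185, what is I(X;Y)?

I(X;Y) = H(X) - H(X|Y)
I(X;Y) = 1.6522 - 0.4185 = 1.2337 bits


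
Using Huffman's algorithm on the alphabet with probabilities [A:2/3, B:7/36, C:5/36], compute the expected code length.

Huffman tree construction:
Combine smallest probabilities repeatedly
Resulting codes:
  A: 1 (length 1)
  B: 01 (length 2)
  C: 00 (length 2)
Average length = Σ p(s) × length(s) = 1.3333 bits


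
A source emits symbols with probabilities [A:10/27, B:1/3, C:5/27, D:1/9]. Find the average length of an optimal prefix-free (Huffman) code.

Huffman tree construction:
Combine smallest probabilities repeatedly
Resulting codes:
  A: 0 (length 1)
  B: 11 (length 2)
  C: 101 (length 3)
  D: 100 (length 3)
Average length = Σ p(s) × length(s) = 1.9259 bits


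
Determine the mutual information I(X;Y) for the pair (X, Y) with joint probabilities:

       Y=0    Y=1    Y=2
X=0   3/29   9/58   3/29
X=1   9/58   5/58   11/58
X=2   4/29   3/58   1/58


H(X) = 1.5243, H(Y) = 1.5720, H(X,Y) = 2.9874
I(X;Y) = H(X) + H(Y) - H(X,Y) = 0.1089 bits


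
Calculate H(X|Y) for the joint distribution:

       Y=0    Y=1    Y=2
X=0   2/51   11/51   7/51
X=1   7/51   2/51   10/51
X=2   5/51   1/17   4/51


H(X|Y) = Σ_y p(y) H(X|Y=y)
  p(Y=0) = 14/51, H(X|Y=0) = 1.4316
  p(Y=1) = 16/51, H(X|Y=1) = 1.1995
  p(Y=2) = 7/17, H(X|Y=2) = 1.4937
H(X|Y) = 0.2745×1.4316 + 0.3137×1.1995 + 0.4118×1.4937 = 1.3843 bits


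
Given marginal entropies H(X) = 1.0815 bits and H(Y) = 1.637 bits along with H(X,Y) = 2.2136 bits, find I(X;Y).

I(X;Y) = H(X) + H(Y) - H(X,Y)
I(X;Y) = 1.0815 + 1.637 - 2.2136 = 0.5049 bits


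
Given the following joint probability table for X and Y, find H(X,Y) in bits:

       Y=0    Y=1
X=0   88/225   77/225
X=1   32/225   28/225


H(X,Y) = -Σ p(x,y) log₂ p(x,y)
  p(0,0)=88/225: -0.3911 × log₂(0.3911) = 0.5297
  p(0,1)=77/225: -0.3422 × log₂(0.3422) = 0.5294
  p(1,0)=32/225: -0.1422 × log₂(0.1422) = 0.4002
  p(1,1)=28/225: -0.1244 × log₂(0.1244) = 0.3741
H(X,Y) = 1.8334 bits


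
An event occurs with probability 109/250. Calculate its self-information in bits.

Information content I(x) = -log₂(p(x))
I = -log₂(109/250) = -log₂(0.4360)
I = 1.1976 bits


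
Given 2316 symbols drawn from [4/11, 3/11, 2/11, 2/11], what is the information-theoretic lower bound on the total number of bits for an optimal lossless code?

Entropy H = 1.9363 bits/symbol
Minimum bits = H × n = 1.9363 × 2316
= 4484.38 bits


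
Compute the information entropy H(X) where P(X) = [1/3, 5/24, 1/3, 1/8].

H(X) = -Σ p(x) log₂ p(x)
  -1/3 × log₂(1/3) = 0.5283
  -5/24 × log₂(5/24) = 0.4715
  -1/3 × log₂(1/3) = 0.5283
  -1/8 × log₂(1/8) = 0.3750
H(X) = 1.9031 bits


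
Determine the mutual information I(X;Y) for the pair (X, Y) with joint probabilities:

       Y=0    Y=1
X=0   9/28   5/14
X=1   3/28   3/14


H(X) = 0.9059, H(Y) = 0.9852, H(X,Y) = 1.8783
I(X;Y) = H(X) + H(Y) - H(X,Y) = 0.0128 bits


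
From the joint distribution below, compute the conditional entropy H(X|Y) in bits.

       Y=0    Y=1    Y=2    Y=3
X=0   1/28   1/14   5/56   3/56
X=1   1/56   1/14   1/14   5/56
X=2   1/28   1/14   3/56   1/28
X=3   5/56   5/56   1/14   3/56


H(X|Y) = Σ_y p(y) H(X|Y=y)
  p(Y=0) = 5/28, H(X|Y=0) = 1.7610
  p(Y=1) = 17/56, H(X|Y=1) = 1.9928
  p(Y=2) = 2/7, H(X|Y=2) = 1.9772
  p(Y=3) = 13/56, H(X|Y=3) = 1.9220
H(X|Y) = 0.1786×1.7610 + 0.3036×1.9928 + 0.2857×1.9772 + 0.2321×1.9220 = 1.9305 bits


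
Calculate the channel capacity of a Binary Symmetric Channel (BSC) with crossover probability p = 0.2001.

For BSC with error probability p:
C = 1 - H(p) where H(p) is binary entropy
H(0.2001) = -0.2001 × log₂(0.2001) - 0.7999 × log₂(0.7999)
H(p) = 0.7221
C = 1 - 0.7221 = 0.2779 bits/use


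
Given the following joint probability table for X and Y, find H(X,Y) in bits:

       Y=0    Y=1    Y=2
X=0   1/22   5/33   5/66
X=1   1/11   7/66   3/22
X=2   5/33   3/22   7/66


H(X,Y) = -Σ p(x,y) log₂ p(x,y)
  p(0,0)=1/22: -0.0455 × log₂(0.0455) = 0.2027
  p(0,1)=5/33: -0.1515 × log₂(0.1515) = 0.4125
  p(0,2)=5/66: -0.0758 × log₂(0.0758) = 0.2820
  p(1,0)=1/11: -0.0909 × log₂(0.0909) = 0.3145
  p(1,1)=7/66: -0.1061 × log₂(0.1061) = 0.3433
  p(1,2)=3/22: -0.1364 × log₂(0.1364) = 0.3920
  p(2,0)=5/33: -0.1515 × log₂(0.1515) = 0.4125
  p(2,1)=3/22: -0.1364 × log₂(0.1364) = 0.3920
  p(2,2)=7/66: -0.1061 × log₂(0.1061) = 0.3433
H(X,Y) = 3.0948 bits


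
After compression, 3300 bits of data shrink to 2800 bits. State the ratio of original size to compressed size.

Compression ratio = Original / Compressed
= 3300 / 2800 = 1.18:1


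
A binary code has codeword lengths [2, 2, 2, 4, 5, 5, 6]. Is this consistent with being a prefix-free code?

Kraft inequality: Σ 2^(-l_i) ≤ 1 for prefix-free code
Calculating: 2^(-2) + 2^(-2) + 2^(-2) + 2^(-4) + 2^(-5) + 2^(-5) + 2^(-6)
= 0.25 + 0.25 + 0.25 + 0.0625 + 0.03125 + 0.03125 + 0.015625
= 0.8906
Since 0.8906 ≤ 1, prefix-free code exists


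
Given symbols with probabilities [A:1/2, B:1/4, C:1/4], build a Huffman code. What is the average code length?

Huffman tree construction:
Combine smallest probabilities repeatedly
Resulting codes:
  A: 0 (length 1)
  B: 10 (length 2)
  C: 11 (length 2)
Average length = Σ p(s) × length(s) = 1.5000 bits


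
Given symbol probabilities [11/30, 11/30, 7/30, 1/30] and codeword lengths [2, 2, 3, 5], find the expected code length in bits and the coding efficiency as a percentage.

Average length L = Σ p_i × l_i = 2.3333 bits
Entropy H = 1.7149 bits
Efficiency η = H/L × 100% = 73.50%


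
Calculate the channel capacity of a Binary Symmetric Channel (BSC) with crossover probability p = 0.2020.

For BSC with error probability p:
C = 1 - H(p) where H(p) is binary entropy
H(0.2020) = -0.2020 × log₂(0.2020) - 0.7980 × log₂(0.7980)
H(p) = 0.7259
C = 1 - 0.7259 = 0.2741 bits/use


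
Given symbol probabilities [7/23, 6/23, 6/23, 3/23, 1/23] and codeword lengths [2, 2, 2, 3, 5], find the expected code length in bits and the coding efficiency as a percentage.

Average length L = Σ p_i × l_i = 2.2609 bits
Entropy H = 2.1137 bits
Efficiency η = H/L × 100% = 93.49%


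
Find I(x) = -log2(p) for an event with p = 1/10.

Information content I(x) = -log₂(p(x))
I = -log₂(1/10) = -log₂(0.1000)
I = 3.3219 bits


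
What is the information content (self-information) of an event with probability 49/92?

Information content I(x) = -log₂(p(x))
I = -log₂(49/92) = -log₂(0.5326)
I = 0.9089 bits


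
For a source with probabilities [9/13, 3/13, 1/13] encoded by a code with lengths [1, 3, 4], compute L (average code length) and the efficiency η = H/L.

Average length L = Σ p_i × l_i = 1.6923 bits
Entropy H = 1.1401 bits
Efficiency η = H/L × 100% = 67.37%


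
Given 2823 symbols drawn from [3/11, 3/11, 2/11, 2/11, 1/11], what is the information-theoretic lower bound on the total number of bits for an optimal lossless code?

Entropy H = 2.2313 bits/symbol
Minimum bits = H × n = 2.2313 × 2823
= 6298.88 bits


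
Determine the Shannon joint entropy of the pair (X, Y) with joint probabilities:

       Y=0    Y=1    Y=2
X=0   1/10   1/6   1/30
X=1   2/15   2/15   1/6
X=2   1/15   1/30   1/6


H(X,Y) = -Σ p(x,y) log₂ p(x,y)
  p(0,0)=1/10: -0.1000 × log₂(0.1000) = 0.3322
  p(0,1)=1/6: -0.1667 × log₂(0.1667) = 0.4308
  p(0,2)=1/30: -0.0333 × log₂(0.0333) = 0.1636
  p(1,0)=2/15: -0.1333 × log₂(0.1333) = 0.3876
  p(1,1)=2/15: -0.1333 × log₂(0.1333) = 0.3876
  p(1,2)=1/6: -0.1667 × log₂(0.1667) = 0.4308
  p(2,0)=1/15: -0.0667 × log₂(0.0667) = 0.2605
  p(2,1)=1/30: -0.0333 × log₂(0.0333) = 0.1636
  p(2,2)=1/6: -0.1667 × log₂(0.1667) = 0.4308
H(X,Y) = 2.9874 bits


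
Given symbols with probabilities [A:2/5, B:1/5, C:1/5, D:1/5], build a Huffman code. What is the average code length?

Huffman tree construction:
Combine smallest probabilities repeatedly
Resulting codes:
  A: 11 (length 2)
  B: 00 (length 2)
  C: 01 (length 2)
  D: 10 (length 2)
Average length = Σ p(s) × length(s) = 2.0000 bits


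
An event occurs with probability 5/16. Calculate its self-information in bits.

Information content I(x) = -log₂(p(x))
I = -log₂(5/16) = -log₂(0.3125)
I = 1.6781 bits


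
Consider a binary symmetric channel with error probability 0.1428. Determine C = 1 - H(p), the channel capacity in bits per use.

For BSC with error probability p:
C = 1 - H(p) where H(p) is binary entropy
H(0.1428) = -0.1428 × log₂(0.1428) - 0.8572 × log₂(0.8572)
H(p) = 0.5915
C = 1 - 0.5915 = 0.4085 bits/use


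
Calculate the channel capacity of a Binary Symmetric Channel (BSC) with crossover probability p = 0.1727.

For BSC with error probability p:
C = 1 - H(p) where H(p) is binary entropy
H(0.1727) = -0.1727 × log₂(0.1727) - 0.8273 × log₂(0.8273)
H(p) = 0.6638
C = 1 - 0.6638 = 0.3362 bits/use


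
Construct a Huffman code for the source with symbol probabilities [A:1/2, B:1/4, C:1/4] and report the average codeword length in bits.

Huffman tree construction:
Combine smallest probabilities repeatedly
Resulting codes:
  A: 0 (length 1)
  B: 10 (length 2)
  C: 11 (length 2)
Average length = Σ p(s) × length(s) = 1.5000 bits


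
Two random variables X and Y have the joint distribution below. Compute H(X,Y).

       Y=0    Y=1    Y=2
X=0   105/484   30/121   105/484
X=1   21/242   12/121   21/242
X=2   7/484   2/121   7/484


H(X,Y) = -Σ p(x,y) log₂ p(x,y)
  p(0,0)=105/484: -0.2169 × log₂(0.2169) = 0.4783
  p(0,1)=30/121: -0.2479 × log₂(0.2479) = 0.4988
  p(0,2)=105/484: -0.2169 × log₂(0.2169) = 0.4783
  p(1,0)=21/242: -0.0868 × log₂(0.0868) = 0.3060
  p(1,1)=12/121: -0.0992 × log₂(0.0992) = 0.3306
  p(1,2)=21/242: -0.0868 × log₂(0.0868) = 0.3060
  p(2,0)=7/484: -0.0145 × log₂(0.0145) = 0.0884
  p(2,1)=2/121: -0.0165 × log₂(0.0165) = 0.0978
  p(2,2)=7/484: -0.0145 × log₂(0.0145) = 0.0884
H(X,Y) = 2.6727 bits


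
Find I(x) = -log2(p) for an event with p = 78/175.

Information content I(x) = -log₂(p(x))
I = -log₂(78/175) = -log₂(0.4457)
I = 1.1658 bits


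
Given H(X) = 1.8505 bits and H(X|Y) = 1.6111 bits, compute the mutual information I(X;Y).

I(X;Y) = H(X) - H(X|Y)
I(X;Y) = 1.8505 - 1.6111 = 0.2394 bits


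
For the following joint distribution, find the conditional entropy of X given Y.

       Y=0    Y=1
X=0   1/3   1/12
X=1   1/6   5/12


H(X|Y) = Σ_y p(y) H(X|Y=y)
  p(Y=0) = 1/2, H(X|Y=0) = 0.9183
  p(Y=1) = 1/2, H(X|Y=1) = 0.6500
H(X|Y) = 0.5000×0.9183 + 0.5000×0.6500 = 0.7842 bits
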